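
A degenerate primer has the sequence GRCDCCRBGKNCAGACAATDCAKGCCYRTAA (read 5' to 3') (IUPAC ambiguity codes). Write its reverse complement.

5'-TTAYRGGCMTGHATTGTCTGNMCVYGGHGYC-3'

Standard pairs A↔T, G↔C; ambiguity codes pair R↔Y, K↔M, B↔V, D↔H, N↔N. Complement (CYGHGGYVCMNGTCTGTTAHGTMCGGRYATT), then reverse for 5'→3'.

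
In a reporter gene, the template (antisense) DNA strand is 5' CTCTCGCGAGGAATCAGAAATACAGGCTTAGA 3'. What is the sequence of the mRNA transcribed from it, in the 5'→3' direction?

RNA polymerase reads the template 3'→5' and synthesizes mRNA 5'→3' by base-pairing (A→U, T→A, G↔C). The complement of the template is GAGAGCGCTCCTTAGTCTTTATGTCCGAATCT; antiparallel, so 5'→3' the coding strand is TCTAAGCCTGTATTTCTGATTCCTCGCGAGAG. Replace T with U for the mRNA.

5'-UCUAAGCCUGUAUUUCUGAUUCCUCGCGAGAG-3'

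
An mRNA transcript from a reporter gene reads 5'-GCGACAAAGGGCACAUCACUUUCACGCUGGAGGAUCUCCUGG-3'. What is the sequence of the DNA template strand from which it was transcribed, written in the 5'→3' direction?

5'-CCAGGAGATCCTCCAGCGTGAAAGTGATGTGCCCTTTGTCGC-3'

Replace U with T to get the coding DNA strand: GCGACAAAGGGCACATCACTTTCACGCTGGAGGATCTCCTGG. The template strand is its reverse complement (complement CGCTGTTTCCCGTGTAGTGAAAGTGCGACCTCCTAGAGGACC, then reverse).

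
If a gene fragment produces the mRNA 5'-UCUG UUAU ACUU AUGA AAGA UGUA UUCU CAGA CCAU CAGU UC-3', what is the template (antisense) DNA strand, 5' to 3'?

Replace U with T to get the coding DNA strand: TCTGTTATACTTATGAAAGATGTATTCTCAGACCATCAGTTC. The template strand is its reverse complement (complement AGACAATATGAATACTTTCTACATAAGAGTCTGGTAGTCAAG, then reverse).

5′-GAACTGATGGTCTGAGAATACATCTTTCATAAGTATAACAGA-3′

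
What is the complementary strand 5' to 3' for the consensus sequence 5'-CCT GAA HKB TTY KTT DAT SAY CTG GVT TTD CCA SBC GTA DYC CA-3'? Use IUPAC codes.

5'-TGGRHTACGVSTGGHAAABCCAGRTSATHAAMRAAVMDTTCAGG-3'

Standard pairs A↔T, G↔C; ambiguity codes pair Y↔R, K↔M, S↔S, B↔V, D↔H. Complement (GGACTTDMVAARMAAHTASTRGACCBAAAHGGTSVGCATHRGGT), then reverse for 5'→3'.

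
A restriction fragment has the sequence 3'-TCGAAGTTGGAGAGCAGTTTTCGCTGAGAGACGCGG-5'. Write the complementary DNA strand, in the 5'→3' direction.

The strand is given 3'→5', so its complement runs 5'→3' in the same left-to-right order: pair each base A↔T, G↔C.

5'-AGCTTCAACCTCTCGTCAAAAGCGACTCTCTGCGCC-3'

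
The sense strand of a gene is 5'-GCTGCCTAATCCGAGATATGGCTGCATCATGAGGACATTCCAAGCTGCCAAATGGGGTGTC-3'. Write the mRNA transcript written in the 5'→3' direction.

The mRNA is synthesized from the template strand, so it matches the coding strand with T replaced by U.

5'-GCUGCCUAAUCCGAGAUAUGGCUGCAUCAUGAGGACAUUCCAAGCUGCCAAAUGGGGUGUC-3'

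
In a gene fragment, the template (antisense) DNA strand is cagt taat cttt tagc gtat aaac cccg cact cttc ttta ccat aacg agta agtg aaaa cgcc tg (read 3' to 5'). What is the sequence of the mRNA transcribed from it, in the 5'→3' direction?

5'-GUCAAUUAGAAAAUCGCAUAUUUGGGGCGUGAGAAGAAAUGGUAUUGCUCAUUCACUUUUGCGGAC-3'

Reading the template 3'→5' as shown, RNA polymerase pairs each base (A→U, T→A, G↔C) to build mRNA 5'→3' directly.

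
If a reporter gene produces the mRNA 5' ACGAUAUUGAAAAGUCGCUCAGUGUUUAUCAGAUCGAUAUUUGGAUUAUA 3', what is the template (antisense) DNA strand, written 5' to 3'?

5'-TATAATCCAAATATCGATCTGATAAACACTGAGCGACTTTTCAATATCGT-3'

Replace U with T to get the coding DNA strand: ACGATATTGAAAAGTCGCTCAGTGTTTATCAGATCGATATTTGGATTATA. The template strand is its reverse complement (complement TGCTATAACTTTTCAGCGAGTCACAAATAGTCTAGCTATAAACCTAATAT, then reverse).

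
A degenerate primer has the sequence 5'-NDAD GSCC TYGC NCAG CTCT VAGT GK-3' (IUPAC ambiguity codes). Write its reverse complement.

5'-MCACTBAGAGCTGNGCRAGGSCHTHN-3'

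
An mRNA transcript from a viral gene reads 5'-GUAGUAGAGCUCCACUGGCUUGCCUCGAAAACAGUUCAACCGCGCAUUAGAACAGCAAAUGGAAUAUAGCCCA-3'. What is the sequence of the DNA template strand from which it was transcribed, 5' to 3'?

5′-TGGGCTATATTCCATTTGCTGTTCTAATGCGCGGTTGAACTGTTTTCGAGGCAAGCCAGTGGAGCTCTACTAC-3′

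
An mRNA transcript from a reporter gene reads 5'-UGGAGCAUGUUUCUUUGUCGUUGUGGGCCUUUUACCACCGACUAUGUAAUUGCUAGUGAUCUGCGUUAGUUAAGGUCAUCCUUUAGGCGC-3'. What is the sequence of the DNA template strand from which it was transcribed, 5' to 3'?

5'-GCGCCTAAAGGATGACCTTAACTAACGCAGATCACTAGCAATTACATAGTCGGTGGTAAAAGGCCCACAACGACAAAGAAACATGCTCCA-3'

Replace U with T to get the coding DNA strand: TGGAGCATGTTTCTTTGTCGTTGTGGGCCTTTTACCACCGACTATGTAATTGCTAGTGATCTGCGTTAGTTAAGGTCATCCTTTAGGCGC. The template strand is its reverse complement (complement ACCTCGTACAAAGAAACAGCAACACCCGGAAAATGGTGGCTGATACATTAACGATCACTAGACGCAATCAATTCCAGTAGGAAATCCGCG, then reverse).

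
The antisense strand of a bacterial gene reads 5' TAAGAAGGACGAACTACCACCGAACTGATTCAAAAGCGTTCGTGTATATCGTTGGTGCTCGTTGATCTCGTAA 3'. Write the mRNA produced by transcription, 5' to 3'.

The mRNA has the sequence of the coding strand (reverse complement of the template) with T→U. Reverse complement of TAAGAAGGACGAACTACCACCGAACTGATTCAAAAGCGTTCGTGTATATCGTTGGTGCTCGTTGATCTCGTAA is TTACGAGATCAACGAGCACCAACGATATACACGAACGCTTTTGAATCAGTTCGGTGGTAGTTCGTCCTTCTTA; then T→U.

5'-UUACGAGAUCAACGAGCACCAACGAUAUACACGAACGCUUUUGAAUCAGUUCGGUGGUAGUUCGUCCUUCUUA-3'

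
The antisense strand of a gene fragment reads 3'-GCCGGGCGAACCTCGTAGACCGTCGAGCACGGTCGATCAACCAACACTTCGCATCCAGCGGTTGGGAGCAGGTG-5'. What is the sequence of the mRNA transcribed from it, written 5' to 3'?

5′-CGGCCCGCUUGGAGCAUCUGGCAGCUCGUGCCAGCUAGUUGGUUGUGAAGCGUAGGUCGCCAACCCUCGUCCAC-3′

Reading the template 3'→5' as shown, RNA polymerase pairs each base (A→U, T→A, G↔C) to build mRNA 5'→3' directly.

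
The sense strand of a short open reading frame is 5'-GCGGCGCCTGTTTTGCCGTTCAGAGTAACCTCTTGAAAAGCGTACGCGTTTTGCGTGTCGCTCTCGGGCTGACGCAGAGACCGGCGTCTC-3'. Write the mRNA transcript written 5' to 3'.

5'-GCGGCGCCUGUUUUGCCGUUCAGAGUAACCUCUUGAAAAGCGUACGCGUUUUGCGUGUCGCUCUCGGGCUGACGCAGAGACCGGCGUCUC-3'

mRNA has the coding-strand sequence with U in place of T.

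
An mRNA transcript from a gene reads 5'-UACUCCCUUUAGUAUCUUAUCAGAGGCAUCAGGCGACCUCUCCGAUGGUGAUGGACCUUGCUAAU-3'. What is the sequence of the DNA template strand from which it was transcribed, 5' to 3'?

5'-ATTAGCAAGGTCCATCACCATCGGAGAGGTCGCCTGATGCCTCTGATAAGATACTAAAGGGAGTA-3'

Replace U with T to get the coding DNA strand: TACTCCCTTTAGTATCTTATCAGAGGCATCAGGCGACCTCTCCGATGGTGATGGACCTTGCTAAT. The template strand is its reverse complement (complement ATGAGGGAAATCATAGAATAGTCTCCGTAGTCCGCTGGAGAGGCTACCACTACCTGGAACGATTA, then reverse).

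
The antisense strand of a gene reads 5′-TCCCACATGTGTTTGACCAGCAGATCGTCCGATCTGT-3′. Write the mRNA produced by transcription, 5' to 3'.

5'-ACAGAUCGGACGAUCUGCUGGUCAAACACAUGUGGGA-3'

The mRNA has the sequence of the coding strand (reverse complement of the template) with T→U. Reverse complement of TCCCACATGTGTTTGACCAGCAGATCGTCCGATCTGT is ACAGATCGGACGATCTGCTGGTCAAACACATGTGGGA; then T→U.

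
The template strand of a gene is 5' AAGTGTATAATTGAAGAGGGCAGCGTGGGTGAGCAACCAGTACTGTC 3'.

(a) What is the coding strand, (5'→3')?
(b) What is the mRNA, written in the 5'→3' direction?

(a) The coding strand is the reverse complement of the template: complement TTCACATATTAACTTCTCCCGTCGCACCCACTCGTTGGTCATGACAG, then reverse.
(b) mRNA has the coding-strand sequence with T→U.

(a) 5'-GACAGTACTGGTTGCTCACCCACGCTGCCCTCTTCAATTATACACTT-3'
(b) 5'-GACAGUACUGGUUGCUCACCCACGCUGCCCUCUUCAAUUAUACACUU-3'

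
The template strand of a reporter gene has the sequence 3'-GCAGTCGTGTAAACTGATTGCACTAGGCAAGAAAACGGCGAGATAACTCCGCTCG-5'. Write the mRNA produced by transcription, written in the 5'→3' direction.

Reading the template 3'→5' as shown, RNA polymerase pairs each base (A→U, T→A, G↔C) to build mRNA 5'→3' directly.

5′-CGUCAGCACAUUUGACUAACGUGAUCCGUUCUUUUGCCGCUCUAUUGAGGCGAGC-3′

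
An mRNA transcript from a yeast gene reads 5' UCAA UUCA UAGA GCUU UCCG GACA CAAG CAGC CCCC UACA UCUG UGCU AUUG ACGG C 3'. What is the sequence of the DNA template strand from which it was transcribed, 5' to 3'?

5'-GCCGTCAATAGCACAGATGTAGGGGGCTGCTTGTGTCCGGAAAGCTCTATGAATTGA-3'

Replace U with T to get the coding DNA strand: TCAATTCATAGAGCTTTCCGGACACAAGCAGCCCCCTACATCTGTGCTATTGACGGC. The template strand is its reverse complement (complement AGTTAAGTATCTCGAAAGGCCTGTGTTCGTCGGGGGATGTAGACACGATAACTGCCG, then reverse).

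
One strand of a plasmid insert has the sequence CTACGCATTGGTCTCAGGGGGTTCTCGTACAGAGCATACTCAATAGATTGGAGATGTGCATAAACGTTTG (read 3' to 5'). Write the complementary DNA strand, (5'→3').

The strand is given 3'→5', so its complement runs 5'→3' in the same left-to-right order: pair each base A↔T, G↔C.

5'-GATGCGTAACCAGAGTCCCCCAAGAGCATGTCTCGTATGAGTTATCTAACCTCTACACGTATTTGCAAAC-3'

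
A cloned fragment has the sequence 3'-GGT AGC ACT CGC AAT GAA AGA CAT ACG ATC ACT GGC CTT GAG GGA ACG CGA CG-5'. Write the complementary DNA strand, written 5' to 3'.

5'-CCATCGTGAGCGTTACTTTCTGTATGCTAGTGACCGGAACTCCCTTGCGCTGC-3'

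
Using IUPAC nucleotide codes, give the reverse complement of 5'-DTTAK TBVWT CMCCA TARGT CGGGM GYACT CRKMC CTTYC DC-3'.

5'-GHGRAAGGKMYGAGTRCKCCCGACYTATGGKGAWBVAMTAAH-3'

Standard pairs A↔T, G↔C; ambiguity codes pair R↔Y, M↔K, W↔W, B↔V, D↔H. Complement (HAATMAVBWAGKGGTATYCAGCCCKCRTGAGYMKGGAARGHG), then reverse for 5'→3'.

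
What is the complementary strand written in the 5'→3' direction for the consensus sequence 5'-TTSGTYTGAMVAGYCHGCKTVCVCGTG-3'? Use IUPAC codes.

Standard pairs A↔T, G↔C; ambiguity codes pair Y↔R, M↔K, S↔S, H↔D, V↔B. Complement (AASCARACTKBTCRGDCGMABGBGCAC), then reverse for 5'→3'.

5'-CACGBGBAMGCDGRCTBKTCARACSAA-3'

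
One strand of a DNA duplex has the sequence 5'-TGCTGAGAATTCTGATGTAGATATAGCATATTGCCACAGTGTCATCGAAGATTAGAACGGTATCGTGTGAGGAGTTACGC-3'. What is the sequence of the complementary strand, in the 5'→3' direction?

Pairing A↔T and G↔C gives ACGACTCTTAAGACTACATCTATATCGTATAACGGTGTCACAGTAGCTTCTAATCTTGCCATAGCACACTCCTCAATGCG, running 3'→5'. Reverse for the 5'→3' convention.

5'-GCGTAACTCCTCACACGATACCGTTCTAATCTTCGATGACACTGTGGCAATATGCTATATCTACATCAGAATTCTCAGCA-3'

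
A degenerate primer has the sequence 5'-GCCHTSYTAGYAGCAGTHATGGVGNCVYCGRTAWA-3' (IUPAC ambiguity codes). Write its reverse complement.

5'-TWTAYCGRBGNCBCCATDACTGCTRCTARSADGGC-3'

Standard pairs A↔T, G↔C; ambiguity codes pair R↔Y, W↔W, S↔S, H↔D, V↔B, N↔N. Complement (CGGDASRATCRTCGTCADTACCBCNGBRGCYATWT), then reverse for 5'→3'.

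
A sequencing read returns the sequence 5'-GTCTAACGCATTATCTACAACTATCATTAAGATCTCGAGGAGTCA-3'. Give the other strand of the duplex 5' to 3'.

Pairing A↔T and G↔C gives CAGATTGCGTAATAGATGTTGATAGTAATTCTAGAGCTCCTCAGT, running 3'→5'. Reverse for the 5'→3' convention.

5'-TGACTCCTCGAGATCTTAATGATAGTTGTAGATAATGCGTTAGAC-3'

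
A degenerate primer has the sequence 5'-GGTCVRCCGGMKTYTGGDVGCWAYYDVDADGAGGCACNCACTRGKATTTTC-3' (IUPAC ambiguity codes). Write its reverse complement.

Standard pairs A↔T, G↔C; ambiguity codes pair R↔Y, M↔K, W↔W, D↔H, V↔B, N↔N. Complement (CCAGBYGGCCKMARACCHBCGWTRRHBHTHCTCCGTGNGTGAYCMTAAAAG), then reverse for 5'→3'.

5'-GAAAATMCYAGTGNGTGCCTCHTHBHRRTWGCBHCCARAMKCCGGYBGACC-3'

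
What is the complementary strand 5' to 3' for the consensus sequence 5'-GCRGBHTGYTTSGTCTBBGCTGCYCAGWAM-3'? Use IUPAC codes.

5'-KTWCTGRGCAGCVVAGACSAARCADVCYGC-3'

Standard pairs A↔T, G↔C; ambiguity codes pair R↔Y, M↔K, W↔W, S↔S, B↔V, H↔D. Complement (CGYCVDACRAASCAGAVVCGACGRGTCWTK), then reverse for 5'→3'.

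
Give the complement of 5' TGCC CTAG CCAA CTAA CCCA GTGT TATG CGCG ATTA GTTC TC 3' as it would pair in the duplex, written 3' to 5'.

3'-ACGGGATCGGTTGATTGGGTCACAATACGCGCTAATCAAGAG-5'

Base-pairing A↔T, G↔C gives the complement. The complementary strand is antiparallel, so paired with a 5'→3' strand it runs 3'→5'.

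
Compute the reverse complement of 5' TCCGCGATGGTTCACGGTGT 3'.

Complement each base (A↔T, G↔C): AGGCGCTACCAAGTGCCACA. Then reverse.

5'-ACACCGTGAACCATCGCGGA-3'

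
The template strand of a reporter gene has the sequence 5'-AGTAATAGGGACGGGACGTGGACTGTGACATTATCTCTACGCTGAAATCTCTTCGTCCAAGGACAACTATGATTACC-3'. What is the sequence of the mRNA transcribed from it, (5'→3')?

RNA polymerase reads the template 3'→5' and synthesizes mRNA 5'→3' by base-pairing (A→U, T→A, G↔C). The complement of the template is TCATTATCCCTGCCCTGCACCTGACACTGTAATAGAGATGCGACTTTAGAGAAGCAGGTTCCTGTTGATACTAATGG; antiparallel, so 5'→3' the coding strand is GGTAATCATAGTTGTCCTTGGACGAAGAGATTTCAGCGTAGAGATAATGTCACAGTCCACGTCCCGTCCCTATTACT. Replace T with U for the mRNA.

5'-GGUAAUCAUAGUUGUCCUUGGACGAAGAGAUUUCAGCGUAGAGAUAAUGUCACAGUCCACGUCCCGUCCCUAUUACU-3'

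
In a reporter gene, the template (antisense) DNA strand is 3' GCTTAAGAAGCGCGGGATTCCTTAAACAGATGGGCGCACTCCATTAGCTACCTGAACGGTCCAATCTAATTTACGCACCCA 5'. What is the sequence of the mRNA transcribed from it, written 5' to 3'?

Reading the template 3'→5' as shown, RNA polymerase pairs each base (A→U, T→A, G↔C) to build mRNA 5'→3' directly.

5′-CGAAUUCUUCGCGCCCUAAGGAAUUUGUCUACCCGCGUGAGGUAAUCGAUGGACUUGCCAGGUUAGAUUAAAUGCGUGGGU-3′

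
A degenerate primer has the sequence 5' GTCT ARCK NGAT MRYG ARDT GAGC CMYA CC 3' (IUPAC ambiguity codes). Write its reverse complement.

5'-GGTRKGGCTCAHYTCRYKATCNMGYTAGAC-3'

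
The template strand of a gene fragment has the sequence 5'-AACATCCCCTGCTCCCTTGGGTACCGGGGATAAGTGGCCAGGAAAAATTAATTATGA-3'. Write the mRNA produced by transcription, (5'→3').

5'-UCAUAAUUAAUUUUUCCUGGCCACUUAUCCCCGGUACCCAAGGGAGCAGGGGAUGUU-3'

The mRNA has the sequence of the coding strand (reverse complement of the template) with T→U. Reverse complement of AACATCCCCTGCTCCCTTGGGTACCGGGGATAAGTGGCCAGGAAAAATTAATTATGA is TCATAATTAATTTTTCCTGGCCACTTATCCCCGGTACCCAAGGGAGCAGGGGATGTT; then T→U.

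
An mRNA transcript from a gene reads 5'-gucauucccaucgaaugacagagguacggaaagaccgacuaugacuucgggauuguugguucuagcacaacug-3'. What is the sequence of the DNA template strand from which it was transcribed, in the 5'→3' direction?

5'-CAGTTGTGCTAGAACCAACAATCCCGAAGTCATAGTCGGTCTTTCCGTACCTCTGTCATTCGATGGGAATGAC-3'

Replace U with T to get the coding DNA strand: GTCATTCCCATCGAATGACAGAGGTACGGAAAGACCGACTATGACTTCGGGATTGTTGGTTCTAGCACAACTG. The template strand is its reverse complement (complement CAGTAAGGGTAGCTTACTGTCTCCATGCCTTTCTGGCTGATACTGAAGCCCTAACAACCAAGATCGTGTTGAC, then reverse).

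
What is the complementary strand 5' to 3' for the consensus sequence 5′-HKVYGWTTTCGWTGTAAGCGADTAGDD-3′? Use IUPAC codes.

5′-HHCTAHTCGCTTACAWCGAAAWCRBMD-3′

Standard pairs A↔T, G↔C; ambiguity codes pair Y↔R, K↔M, W↔W, D↔H, V↔B. Complement (DMBRCWAAAGCWACATTCGCTHATCHH), then reverse for 5'→3'.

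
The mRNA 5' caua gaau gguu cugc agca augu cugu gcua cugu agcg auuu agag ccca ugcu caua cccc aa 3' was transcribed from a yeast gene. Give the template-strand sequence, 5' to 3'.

Replace U with T to get the coding DNA strand: CATAGAATGGTTCTGCAGCAATGTCTGTGCTACTGTAGCGATTTAGAGCCCATGCTCATACCCCAA. The template strand is its reverse complement (complement GTATCTTACCAAGACGTCGTTACAGACACGATGACATCGCTAAATCTCGGGTACGAGTATGGGGTT, then reverse).

5′-TTGGGGTATGAGCATGGGCTCTAAATCGCTACAGTAGCACAGACATTGCTGCAGAACCATTCTATG-3′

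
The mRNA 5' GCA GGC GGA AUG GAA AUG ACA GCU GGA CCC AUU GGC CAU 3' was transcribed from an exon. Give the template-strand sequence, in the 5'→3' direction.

5'-ATGGCCAATGGGTCCAGCTGTCATTTCCATTCCGCCTGC-3'

Replace U with T to get the coding DNA strand: GCAGGCGGAATGGAAATGACAGCTGGACCCATTGGCCAT. The template strand is its reverse complement (complement CGTCCGCCTTACCTTTACTGTCGACCTGGGTAACCGGTA, then reverse).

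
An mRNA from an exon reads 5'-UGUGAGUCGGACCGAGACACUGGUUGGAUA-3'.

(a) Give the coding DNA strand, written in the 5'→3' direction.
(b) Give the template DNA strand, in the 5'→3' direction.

(a) The coding strand matches the mRNA with U→T.
(b) The template strand is the reverse complement of the coding strand.

(a) 5'-TGTGAGTCGGACCGAGACACTGGTTGGATA-3'
(b) 5'-TATCCAACCAGTGTCTCGGTCCGACTCACA-3'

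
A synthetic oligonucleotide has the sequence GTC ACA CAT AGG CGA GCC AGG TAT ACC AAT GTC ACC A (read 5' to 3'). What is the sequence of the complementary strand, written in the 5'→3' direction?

5'-TGGTGACATTGGTATACCTGGCTCGCCTATGTGTGAC-3'

The complement of GTCACACATAGGCGAGCCAGGTATACCAATGTCACCA is CAGTGTGTATCCGCTCGGTCCATATGGTTACAGTGGT (A↔T, G↔C). DNA strands are antiparallel, so the complementary strand runs 3'→5'; reversing gives the 5'→3' form.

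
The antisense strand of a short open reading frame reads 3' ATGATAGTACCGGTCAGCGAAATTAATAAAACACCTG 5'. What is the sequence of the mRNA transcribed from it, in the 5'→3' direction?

5'-UACUAUCAUGGCCAGUCGCUUUAAUUAUUUUGUGGAC-3'

Reading the template 3'→5' as shown, RNA polymerase pairs each base (A→U, T→A, G↔C) to build mRNA 5'→3' directly.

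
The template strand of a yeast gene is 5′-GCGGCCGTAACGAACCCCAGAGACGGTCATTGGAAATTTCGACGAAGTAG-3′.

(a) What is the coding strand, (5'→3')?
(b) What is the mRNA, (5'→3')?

(a) 5′-CTACTTCGTCGAAATTTCCAATGACCGTCTCTGGGGTTCGTTACGGCCGC-3′
(b) 5'-CUACUUCGUCGAAAUUUCCAAUGACCGUCUCUGGGGUUCGUUACGGCCGC-3'

(a) The coding strand is the reverse complement of the template: complement CGCCGGCATTGCTTGGGGTCTCTGCCAGTAACCTTTAAAGCTGCTTCATC, then reverse.
(b) mRNA has the coding-strand sequence with T→U.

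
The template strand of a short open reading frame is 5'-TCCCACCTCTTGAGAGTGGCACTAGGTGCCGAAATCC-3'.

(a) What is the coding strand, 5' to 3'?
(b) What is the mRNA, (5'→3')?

(a) 5'-GGATTTCGGCACCTAGTGCCACTCTCAAGAGGTGGGA-3'
(b) 5'-GGAUUUCGGCACCUAGUGCCACUCUCAAGAGGUGGGA-3'

(a) The coding strand is the reverse complement of the template: complement AGGGTGGAGAACTCTCACCGTGATCCACGGCTTTAGG, then reverse.
(b) mRNA has the coding-strand sequence with T→U.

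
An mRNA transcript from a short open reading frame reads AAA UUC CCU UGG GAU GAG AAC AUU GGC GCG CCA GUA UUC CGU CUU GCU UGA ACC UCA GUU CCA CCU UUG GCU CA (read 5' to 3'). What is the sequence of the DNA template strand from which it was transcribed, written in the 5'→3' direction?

Replace U with T to get the coding DNA strand: AAATTCCCTTGGGATGAGAACATTGGCGCGCCAGTATTCCGTCTTGCTTGAACCTCAGTTCCACCTTTGGCTCA. The template strand is its reverse complement (complement TTTAAGGGAACCCTACTCTTGTAACCGCGCGGTCATAAGGCAGAACGAACTTGGAGTCAAGGTGGAAACCGAGT, then reverse).

5'-TGAGCCAAAGGTGGAACTGAGGTTCAAGCAAGACGGAATACTGGCGCGCCAATGTTCTCATCCCAAGGGAATTT-3'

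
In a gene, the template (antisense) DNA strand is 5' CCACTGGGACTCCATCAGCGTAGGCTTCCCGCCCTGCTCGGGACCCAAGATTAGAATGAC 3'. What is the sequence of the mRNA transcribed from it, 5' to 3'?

5'-GUCAUUCUAAUCUUGGGUCCCGAGCAGGGCGGGAAGCCUACGCUGAUGGAGUCCCAGUGG-3'

RNA polymerase reads the template 3'→5' and synthesizes mRNA 5'→3' by base-pairing (A→U, T→A, G↔C). The complement of the template is GGTGACCCTGAGGTAGTCGCATCCGAAGGGCGGGACGAGCCCTGGGTTCTAATCTTACTG; antiparallel, so 5'→3' the coding strand is GTCATTCTAATCTTGGGTCCCGAGCAGGGCGGGAAGCCTACGCTGATGGAGTCCCAGTGG. Replace T with U for the mRNA.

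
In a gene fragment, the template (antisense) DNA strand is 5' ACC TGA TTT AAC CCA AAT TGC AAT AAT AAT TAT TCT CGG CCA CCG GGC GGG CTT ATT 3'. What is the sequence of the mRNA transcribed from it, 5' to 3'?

5'-AAUAAGCCCGCCCGGUGGCCGAGAAUAAUUAUUAUUGCAAUUUGGGUUAAAUCAGGU-3'

The mRNA has the sequence of the coding strand (reverse complement of the template) with T→U. Reverse complement of ACCTGATTTAACCCAAATTGCAATAATAATTATTCTCGGCCACCGGGCGGGCTTATT is AATAAGCCCGCCCGGTGGCCGAGAATAATTATTATTGCAATTTGGGTTAAATCAGGT; then T→U.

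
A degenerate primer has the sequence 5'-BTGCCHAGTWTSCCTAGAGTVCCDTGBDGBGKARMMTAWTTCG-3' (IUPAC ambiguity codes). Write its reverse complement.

5'-CGAAWTAKKYTMCVCHVCAHGGBACTCTAGGSAWACTDGGCAV-3'

Standard pairs A↔T, G↔C; ambiguity codes pair R↔Y, M↔K, W↔W, S↔S, B↔V, D↔H. Complement (VACGGDTCAWASGGATCTCABGGHACVHCVCMTYKKATWAAGC), then reverse for 5'→3'.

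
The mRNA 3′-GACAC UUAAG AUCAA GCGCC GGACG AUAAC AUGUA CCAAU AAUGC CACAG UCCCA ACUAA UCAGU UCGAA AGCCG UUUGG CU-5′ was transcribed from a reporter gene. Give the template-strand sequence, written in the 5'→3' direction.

5'-CTGTGAATTCTAGTTCGCGGCCTGCTATTGTACATGGTTATTACGGTGTCAGGGTTGATTAGTCAAGCTTTCGGCAAACCGA-3'

Written 5'→3' the mRNA is UCGGUUUGCCGAAAGCUUGACUAAUCAACCCUGACACCGUAAUAACCAUGUACAAUAGCAGGCCGCGAACUAGAAUUCACAG, so the coding DNA strand is TCGGTTTGCCGAAAGCTTGACTAATCAACCCTGACACCGTAATAACCATGTACAATAGCAGGCCGCGAACTAGAATTCACAG. The template is its reverse complement.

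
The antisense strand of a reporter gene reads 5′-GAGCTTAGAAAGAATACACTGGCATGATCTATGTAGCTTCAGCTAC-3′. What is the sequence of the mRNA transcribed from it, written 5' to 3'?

5'-GUAGCUGAAGCUACAUAGAUCAUGCCAGUGUAUUCUUUCUAAGCUC-3'

The mRNA has the sequence of the coding strand (reverse complement of the template) with T→U. Reverse complement of GAGCTTAGAAAGAATACACTGGCATGATCTATGTAGCTTCAGCTAC is GTAGCTGAAGCTACATAGATCATGCCAGTGTATTCTTTCTAAGCTC; then T→U.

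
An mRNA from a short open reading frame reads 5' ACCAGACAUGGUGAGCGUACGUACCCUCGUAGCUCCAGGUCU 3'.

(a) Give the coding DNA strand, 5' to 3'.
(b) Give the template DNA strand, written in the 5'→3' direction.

(a) 5'-ACCAGACATGGTGAGCGTACGTACCCTCGTAGCTCCAGGTCT-3'
(b) 5'-AGACCTGGAGCTACGAGGGTACGTACGCTCACCATGTCTGGT-3'

(a) The coding strand matches the mRNA with U→T.
(b) The template strand is the reverse complement of the coding strand.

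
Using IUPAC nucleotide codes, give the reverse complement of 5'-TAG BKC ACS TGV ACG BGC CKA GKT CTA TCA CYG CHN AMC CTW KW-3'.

Standard pairs A↔T, G↔C; ambiguity codes pair Y↔R, M↔K, W↔W, S↔S, B↔V, H↔D, N↔N. Complement (ATCVMGTGSACBTGCVCGGMTCMAGATAGTGRCGDNTKGGAWMW), then reverse for 5'→3'.

5′-WMWAGGKTNDGCRGTGATAGAMCTMGGCVCGTBCASGTGMVCTA-3′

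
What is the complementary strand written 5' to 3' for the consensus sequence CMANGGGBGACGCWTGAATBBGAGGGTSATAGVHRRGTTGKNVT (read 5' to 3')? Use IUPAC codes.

Standard pairs A↔T, G↔C; ambiguity codes pair R↔Y, M↔K, W↔W, S↔S, B↔V, H↔D, N↔N. Complement (GKTNCCCVCTGCGWACTTAVVCTCCCASTATCBDYYCAACMNBA), then reverse for 5'→3'.

5'-ABNMCAACYYDBCTATSACCCTCVVATTCAWGCGTCVCCCNTKG-3'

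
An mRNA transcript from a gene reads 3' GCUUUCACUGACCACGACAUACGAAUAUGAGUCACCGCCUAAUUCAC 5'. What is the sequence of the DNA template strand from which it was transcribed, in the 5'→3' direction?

Written 5'→3' the mRNA is CACUUAAUCCGCCACUGAGUAUAAGCAUACAGCACCAGUCACUUUCG, so the coding DNA strand is CACTTAATCCGCCACTGAGTATAAGCATACAGCACCAGTCACTTTCG. The template is its reverse complement.

5'-CGAAAGTGACTGGTGCTGTATGCTTATACTCAGTGGCGGATTAAGTG-3'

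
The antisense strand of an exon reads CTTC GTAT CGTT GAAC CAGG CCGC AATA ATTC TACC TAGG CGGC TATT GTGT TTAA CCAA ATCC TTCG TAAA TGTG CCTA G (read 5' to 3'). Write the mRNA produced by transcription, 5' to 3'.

The mRNA has the sequence of the coding strand (reverse complement of the template) with T→U. Reverse complement of CTTCGTATCGTTGAACCAGGCCGCAATAATTCTACCTAGGCGGCTATTGTGTTTAACCAAATCCTTCGTAAATGTGCCTAG is CTAGGCACATTTACGAAGGATTTGGTTAAACACAATAGCCGCCTAGGTAGAATTATTGCGGCCTGGTTCAACGATACGAAG; then T→U.

5'-CUAGGCACAUUUACGAAGGAUUUGGUUAAACACAAUAGCCGCCUAGGUAGAAUUAUUGCGGCCUGGUUCAACGAUACGAAG-3'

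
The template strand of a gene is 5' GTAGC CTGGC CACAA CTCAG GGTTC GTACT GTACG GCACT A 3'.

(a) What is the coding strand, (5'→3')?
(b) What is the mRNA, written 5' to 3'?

(a) 5'-TAGTGCCGTACAGTACGAACCCTGAGTTGTGGCCAGGCTAC-3'
(b) 5'-UAGUGCCGUACAGUACGAACCCUGAGUUGUGGCCAGGCUAC-3'

(a) The coding strand is the reverse complement of the template: complement CATCGGACCGGTGTTGAGTCCCAAGCATGACATGCCGTGAT, then reverse.
(b) mRNA has the coding-strand sequence with T→U.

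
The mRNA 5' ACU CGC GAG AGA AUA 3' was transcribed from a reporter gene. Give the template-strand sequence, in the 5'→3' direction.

5'-TATTCTCTCGCGAGT-3'

Replace U with T to get the coding DNA strand: ACTCGCGAGAGAATA. The template strand is its reverse complement (complement TGAGCGCTCTCTTAT, then reverse).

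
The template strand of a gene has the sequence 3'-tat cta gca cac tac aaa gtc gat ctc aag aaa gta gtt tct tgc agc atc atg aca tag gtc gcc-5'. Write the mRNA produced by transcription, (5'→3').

Reading the template 3'→5' as shown, RNA polymerase pairs each base (A→U, T→A, G↔C) to build mRNA 5'→3' directly.

5'-AUAGAUCGUGUGAUGUUUCAGCUAGAGUUCUUUCAUCAAAGAACGUCGUAGUACUGUAUCCAGCGG-3'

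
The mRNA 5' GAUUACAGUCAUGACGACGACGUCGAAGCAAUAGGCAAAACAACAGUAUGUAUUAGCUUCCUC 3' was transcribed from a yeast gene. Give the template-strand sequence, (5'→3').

Replace U with T to get the coding DNA strand: GATTACAGTCATGACGACGACGTCGAAGCAATAGGCAAAACAACAGTATGTATTAGCTTCCTC. The template strand is its reverse complement (complement CTAATGTCAGTACTGCTGCTGCAGCTTCGTTATCCGTTTTGTTGTCATACATAATCGAAGGAG, then reverse).

5'-GAGGAAGCTAATACATACTGTTGTTTTGCCTATTGCTTCGACGTCGTCGTCATGACTGTAATC-3'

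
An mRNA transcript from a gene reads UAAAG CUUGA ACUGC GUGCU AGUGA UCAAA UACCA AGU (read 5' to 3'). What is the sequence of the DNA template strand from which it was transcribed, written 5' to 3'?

Replace U with T to get the coding DNA strand: TAAAGCTTGAACTGCGTGCTAGTGATCAAATACCAAGT. The template strand is its reverse complement (complement ATTTCGAACTTGACGCACGATCACTAGTTTATGGTTCA, then reverse).

5'-ACTTGGTATTTGATCACTAGCACGCAGTTCAAGCTTTA-3'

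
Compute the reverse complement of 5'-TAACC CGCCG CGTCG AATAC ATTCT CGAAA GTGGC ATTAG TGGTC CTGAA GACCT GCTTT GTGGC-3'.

5′-GCCACAAAGCAGGTCTTCAGGACCACTAATGCCACTTTCGAGAATGTATTCGACGCGGCGGGTTA-3′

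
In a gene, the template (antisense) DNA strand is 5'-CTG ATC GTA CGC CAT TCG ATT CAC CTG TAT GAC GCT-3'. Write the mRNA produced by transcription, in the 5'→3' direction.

5'-AGCGUCAUACAGGUGAAUCGAAUGGCGUACGAUCAG-3'

The mRNA has the sequence of the coding strand (reverse complement of the template) with T→U. Reverse complement of CTGATCGTACGCCATTCGATTCACCTGTATGACGCT is AGCGTCATACAGGTGAATCGAATGGCGTACGATCAG; then T→U.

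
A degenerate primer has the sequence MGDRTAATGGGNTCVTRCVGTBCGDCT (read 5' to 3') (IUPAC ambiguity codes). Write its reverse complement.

5'-AGHCGVACBGYABGANCCCATTAYHCK-3'

Standard pairs A↔T, G↔C; ambiguity codes pair R↔Y, M↔K, B↔V, D↔H, N↔N. Complement (KCHYATTACCCNAGBAYGBCAVGCHGA), then reverse for 5'→3'.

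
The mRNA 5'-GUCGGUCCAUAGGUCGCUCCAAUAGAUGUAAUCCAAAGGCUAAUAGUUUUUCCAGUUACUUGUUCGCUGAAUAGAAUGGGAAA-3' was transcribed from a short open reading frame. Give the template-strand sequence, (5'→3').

5'-TTTCCCATTCTATTCAGCGAACAAGTAACTGGAAAAACTATTAGCCTTTGGATTACATCTATTGGAGCGACCTATGGACCGAC-3'

Replace U with T to get the coding DNA strand: GTCGGTCCATAGGTCGCTCCAATAGATGTAATCCAAAGGCTAATAGTTTTTCCAGTTACTTGTTCGCTGAATAGAATGGGAAA. The template strand is its reverse complement (complement CAGCCAGGTATCCAGCGAGGTTATCTACATTAGGTTTCCGATTATCAAAAAGGTCAATGAACAAGCGACTTATCTTACCCTTT, then reverse).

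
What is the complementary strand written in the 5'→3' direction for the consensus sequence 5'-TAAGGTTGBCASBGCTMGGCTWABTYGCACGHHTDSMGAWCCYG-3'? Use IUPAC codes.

5′-CRGGWTCKSHADDCGTGCRAVTWAGCCKAGCVSTGVCAACCTTA-3′

Standard pairs A↔T, G↔C; ambiguity codes pair Y↔R, M↔K, W↔W, S↔S, B↔V, D↔H. Complement (ATTCCAACVGTSVCGAKCCGAWTVARCGTGCDDAHSKCTWGGRC), then reverse for 5'→3'.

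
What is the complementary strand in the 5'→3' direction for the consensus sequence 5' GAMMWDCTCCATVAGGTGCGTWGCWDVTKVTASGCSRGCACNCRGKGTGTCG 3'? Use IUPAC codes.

Standard pairs A↔T, G↔C; ambiguity codes pair R↔Y, M↔K, W↔W, S↔S, D↔H, V↔B, N↔N. Complement (CTKKWHGAGGTABTCCACGCAWCGWHBAMBATSCGSYCGTGNGYCMCACAGC), then reverse for 5'→3'.

5'-CGACACMCYGNGTGCYSGCSTABMABHWGCWACGCACCTBATGGAGHWKKTC-3'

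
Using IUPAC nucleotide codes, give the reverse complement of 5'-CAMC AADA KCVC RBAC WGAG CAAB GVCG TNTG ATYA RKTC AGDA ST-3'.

Standard pairs A↔T, G↔C; ambiguity codes pair R↔Y, M↔K, W↔W, S↔S, B↔V, D↔H, N↔N. Complement (GTKGTTHTMGBGYVTGWCTCGTTVCBGCANACTARTYMAGTCHTSA), then reverse for 5'→3'.

5'-ASTHCTGAMYTRATCANACGBCVTTGCTCWGTVYGBGMTHTTGKTG-3'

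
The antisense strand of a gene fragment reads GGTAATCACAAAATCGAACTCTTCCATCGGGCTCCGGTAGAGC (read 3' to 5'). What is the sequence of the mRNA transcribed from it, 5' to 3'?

Reading the template 3'→5' as shown, RNA polymerase pairs each base (A→U, T→A, G↔C) to build mRNA 5'→3' directly.

5'-CCAUUAGUGUUUUAGCUUGAGAAGGUAGCCCGAGGCCAUCUCG-3'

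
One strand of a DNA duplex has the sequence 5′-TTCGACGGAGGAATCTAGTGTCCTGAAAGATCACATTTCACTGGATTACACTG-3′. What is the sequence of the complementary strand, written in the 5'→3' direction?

5'-CAGTGTAATCCAGTGAAATGTGATCTTTCAGGACACTAGATTCCTCCGTCGAA-3'

The complement of TTCGACGGAGGAATCTAGTGTCCTGAAAGATCACATTTCACTGGATTACACTG is AAGCTGCCTCCTTAGATCACAGGACTTTCTAGTGTAAAGTGACCTAATGTGAC (A↔T, G↔C). DNA strands are antiparallel, so the complementary strand runs 3'→5'; reversing gives the 5'→3' form.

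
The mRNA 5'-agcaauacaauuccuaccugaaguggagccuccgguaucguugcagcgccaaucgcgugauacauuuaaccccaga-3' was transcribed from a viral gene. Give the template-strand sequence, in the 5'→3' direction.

Replace U with T to get the coding DNA strand: AGCAATACAATTCCTACCTGAAGTGGAGCCTCCGGTATCGTTGCAGCGCCAATCGCGTGATACATTTAACCCCAGA. The template strand is its reverse complement (complement TCGTTATGTTAAGGATGGACTTCACCTCGGAGGCCATAGCAACGTCGCGGTTAGCGCACTATGTAAATTGGGGTCT, then reverse).

5'-TCTGGGGTTAAATGTATCACGCGATTGGCGCTGCAACGATACCGGAGGCTCCACTTCAGGTAGGAATTGTATTGCT-3'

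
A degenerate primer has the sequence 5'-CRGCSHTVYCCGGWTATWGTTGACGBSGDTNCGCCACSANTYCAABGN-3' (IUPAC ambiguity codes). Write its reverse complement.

5'-NCVTTGRANTSGTGGCGNAHCSVCGTCAACWATAWCCGGRBADSGCYG-3'

Standard pairs A↔T, G↔C; ambiguity codes pair R↔Y, W↔W, S↔S, B↔V, D↔H, N↔N. Complement (GYCGSDABRGGCCWATAWCAACTGCVSCHANGCGGTGSTNARGTTVCN), then reverse for 5'→3'.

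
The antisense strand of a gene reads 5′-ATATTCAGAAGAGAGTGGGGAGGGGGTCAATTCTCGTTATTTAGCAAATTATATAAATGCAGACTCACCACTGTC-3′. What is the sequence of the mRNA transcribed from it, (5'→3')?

RNA polymerase reads the template 3'→5' and synthesizes mRNA 5'→3' by base-pairing (A→U, T→A, G↔C). The complement of the template is TATAAGTCTTCTCTCACCCCTCCCCCAGTTAAGAGCAATAAATCGTTTAATATATTTACGTCTGAGTGGTGACAG; antiparallel, so 5'→3' the coding strand is GACAGTGGTGAGTCTGCATTTATATAATTTGCTAAATAACGAGAATTGACCCCCTCCCCACTCTCTTCTGAATAT. Replace T with U for the mRNA.

5'-GACAGUGGUGAGUCUGCAUUUAUAUAAUUUGCUAAAUAACGAGAAUUGACCCCCUCCCCACUCUCUUCUGAAUAU-3'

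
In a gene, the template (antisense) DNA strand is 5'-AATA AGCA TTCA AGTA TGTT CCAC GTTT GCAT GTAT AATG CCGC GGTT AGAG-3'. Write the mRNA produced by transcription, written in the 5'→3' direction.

5'-CUCUAACCGCGGCAUUAUACAUGCAAACGUGGAACAUACUUGAAUGCUUAUU-3'

The mRNA has the sequence of the coding strand (reverse complement of the template) with T→U. Reverse complement of AATAAGCATTCAAGTATGTTCCACGTTTGCATGTATAATGCCGCGGTTAGAG is CTCTAACCGCGGCATTATACATGCAAACGTGGAACATACTTGAATGCTTATT; then T→U.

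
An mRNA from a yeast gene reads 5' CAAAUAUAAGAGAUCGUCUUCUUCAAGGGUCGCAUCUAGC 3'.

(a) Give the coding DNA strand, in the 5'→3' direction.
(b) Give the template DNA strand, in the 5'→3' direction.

(a) The coding strand matches the mRNA with U→T.
(b) The template strand is the reverse complement of the coding strand.

(a) 5'-CAAATATAAGAGATCGTCTTCTTCAAGGGTCGCATCTAGC-3'
(b) 5'-GCTAGATGCGACCCTTGAAGAAGACGATCTCTTATATTTG-3'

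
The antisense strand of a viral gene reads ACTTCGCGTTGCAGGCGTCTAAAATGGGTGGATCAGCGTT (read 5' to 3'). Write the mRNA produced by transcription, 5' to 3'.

The mRNA has the sequence of the coding strand (reverse complement of the template) with T→U. Reverse complement of ACTTCGCGTTGCAGGCGTCTAAAATGGGTGGATCAGCGTT is AACGCTGATCCACCCATTTTAGACGCCTGCAACGCGAAGT; then T→U.

5'-AACGCUGAUCCACCCAUUUUAGACGCCUGCAACGCGAAGU-3'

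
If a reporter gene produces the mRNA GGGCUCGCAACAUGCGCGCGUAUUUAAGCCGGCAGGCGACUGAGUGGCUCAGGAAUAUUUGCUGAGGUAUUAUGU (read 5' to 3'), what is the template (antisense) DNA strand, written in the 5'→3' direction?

Replace U with T to get the coding DNA strand: GGGCTCGCAACATGCGCGCGTATTTAAGCCGGCAGGCGACTGAGTGGCTCAGGAATATTTGCTGAGGTATTATGT. The template strand is its reverse complement (complement CCCGAGCGTTGTACGCGCGCATAAATTCGGCCGTCCGCTGACTCACCGAGTCCTTATAAACGACTCCATAATACA, then reverse).

5'-ACATAATACCTCAGCAAATATTCCTGAGCCACTCAGTCGCCTGCCGGCTTAAATACGCGCGCATGTTGCGAGCCC-3'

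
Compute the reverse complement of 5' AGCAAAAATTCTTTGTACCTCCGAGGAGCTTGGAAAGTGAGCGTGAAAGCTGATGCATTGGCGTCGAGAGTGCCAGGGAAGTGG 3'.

Reading the sequence 3'→5' and pairing each base (A↔T, G↔C) gives the reverse complement directly.

5'-CCACTTCCCTGGCACTCTCGACGCCAATGCATCAGCTTTCACGCTCACTTTCCAAGCTCCTCGGAGGTACAAAGAATTTTTGCT-3'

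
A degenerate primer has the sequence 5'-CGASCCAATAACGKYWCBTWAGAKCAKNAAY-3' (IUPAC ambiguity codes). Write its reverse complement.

5'-RTTNMTGMTCTWAVGWRMCGTTATTGGSTCG-3'

Standard pairs A↔T, G↔C; ambiguity codes pair Y↔R, K↔M, W↔W, S↔S, B↔V, N↔N. Complement (GCTSGGTTATTGCMRWGVAWTCTMGTMNTTR), then reverse for 5'→3'.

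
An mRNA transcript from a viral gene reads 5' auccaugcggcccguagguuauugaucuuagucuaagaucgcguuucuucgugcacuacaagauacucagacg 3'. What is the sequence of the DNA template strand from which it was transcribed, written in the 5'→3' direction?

Replace U with T to get the coding DNA strand: ATCCATGCGGCCCGTAGGTTATTGATCTTAGTCTAAGATCGCGTTTCTTCGTGCACTACAAGATACTCAGACG. The template strand is its reverse complement (complement TAGGTACGCCGGGCATCCAATAACTAGAATCAGATTCTAGCGCAAAGAAGCACGTGATGTTCTATGAGTCTGC, then reverse).

5′-CGTCTGAGTATCTTGTAGTGCACGAAGAAACGCGATCTTAGACTAAGATCAATAACCTACGGGCCGCATGGAT-3′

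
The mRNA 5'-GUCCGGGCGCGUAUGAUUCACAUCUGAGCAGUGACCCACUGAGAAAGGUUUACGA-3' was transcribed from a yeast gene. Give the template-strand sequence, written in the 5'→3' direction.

Replace U with T to get the coding DNA strand: GTCCGGGCGCGTATGATTCACATCTGAGCAGTGACCCACTGAGAAAGGTTTACGA. The template strand is its reverse complement (complement CAGGCCCGCGCATACTAAGTGTAGACTCGTCACTGGGTGACTCTTTCCAAATGCT, then reverse).

5'-TCGTAAACCTTTCTCAGTGGGTCACTGCTCAGATGTGAATCATACGCGCCCGGAC-3'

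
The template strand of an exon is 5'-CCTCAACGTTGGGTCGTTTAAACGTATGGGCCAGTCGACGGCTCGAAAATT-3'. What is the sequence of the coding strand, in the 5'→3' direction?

5'-AATTTTCGAGCCGTCGACTGGCCCATACGTTTAAACGACCCAACGTTGAGG-3'

The coding strand is complementary and antiparallel to the template: take the complement (A↔T, G↔C) and reverse.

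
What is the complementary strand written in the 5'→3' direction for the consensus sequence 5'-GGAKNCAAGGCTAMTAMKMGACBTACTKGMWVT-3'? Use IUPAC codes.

Standard pairs A↔T, G↔C; ambiguity codes pair M↔K, W↔W, B↔V, N↔N. Complement (CCTMNGTTCCGATKATKMKCTGVATGAMCKWBA), then reverse for 5'→3'.

5′-ABWKCMAGTAVGTCKMKTAKTAGCCTTGNMTCC-3′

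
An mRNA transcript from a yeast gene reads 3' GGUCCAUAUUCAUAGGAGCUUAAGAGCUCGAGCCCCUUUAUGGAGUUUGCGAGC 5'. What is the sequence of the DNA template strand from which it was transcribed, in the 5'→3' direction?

5'-CCAGGTATAAGTATCCTCGAATTCTCGAGCTCGGGGAAATACCTCAAACGCTCG-3'

Written 5'→3' the mRNA is CGAGCGUUUGAGGUAUUUCCCCGAGCUCGAGAAUUCGAGGAUACUUAUACCUGG, so the coding DNA strand is CGAGCGTTTGAGGTATTTCCCCGAGCTCGAGAATTCGAGGATACTTATACCTGG. The template is its reverse complement.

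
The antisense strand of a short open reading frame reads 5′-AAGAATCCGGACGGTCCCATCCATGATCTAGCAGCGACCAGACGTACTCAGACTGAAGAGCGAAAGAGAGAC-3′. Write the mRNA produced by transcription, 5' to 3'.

5′-GUCUCUCUUUCGCUCUUCAGUCUGAGUACGUCUGGUCGCUGCUAGAUCAUGGAUGGGACCGUCCGGAUUCUU-3′

The mRNA has the sequence of the coding strand (reverse complement of the template) with T→U. Reverse complement of AAGAATCCGGACGGTCCCATCCATGATCTAGCAGCGACCAGACGTACTCAGACTGAAGAGCGAAAGAGAGAC is GTCTCTCTTTCGCTCTTCAGTCTGAGTACGTCTGGTCGCTGCTAGATCATGGATGGGACCGTCCGGATTCTT; then T→U.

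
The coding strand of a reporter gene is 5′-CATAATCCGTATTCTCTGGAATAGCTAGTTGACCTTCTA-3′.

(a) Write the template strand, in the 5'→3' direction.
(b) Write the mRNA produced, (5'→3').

(a) The template strand is the reverse complement of the coding strand: complement GTATTAGGCATAAGAGACCTTATCGATCAACTGGAAGAT, then reverse.
(b) mRNA matches the coding strand with T→U.

(a) 5′-TAGAAGGTCAACTAGCTATTCCAGAGAATACGGATTATG-3′
(b) 5'-CAUAAUCCGUAUUCUCUGGAAUAGCUAGUUGACCUUCUA-3'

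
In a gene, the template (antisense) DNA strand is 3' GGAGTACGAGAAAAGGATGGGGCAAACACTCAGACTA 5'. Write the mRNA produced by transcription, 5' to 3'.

5'-CCUCAUGCUCUUUUCCUACCCCGUUUGUGAGUCUGAU-3'

Reading the template 3'→5' as shown, RNA polymerase pairs each base (A→U, T→A, G↔C) to build mRNA 5'→3' directly.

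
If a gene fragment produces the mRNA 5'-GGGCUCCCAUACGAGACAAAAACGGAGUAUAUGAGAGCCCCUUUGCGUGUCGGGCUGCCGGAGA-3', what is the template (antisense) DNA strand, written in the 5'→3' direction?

5′-TCTCCGGCAGCCCGACACGCAAAGGGGCTCTCATATACTCCGTTTTTGTCTCGTATGGGAGCCC-3′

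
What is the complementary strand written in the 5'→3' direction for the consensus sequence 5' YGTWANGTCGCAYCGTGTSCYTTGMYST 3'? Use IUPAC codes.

5′-ASRKCAARGSACACGRTGCGACNTWACR-3′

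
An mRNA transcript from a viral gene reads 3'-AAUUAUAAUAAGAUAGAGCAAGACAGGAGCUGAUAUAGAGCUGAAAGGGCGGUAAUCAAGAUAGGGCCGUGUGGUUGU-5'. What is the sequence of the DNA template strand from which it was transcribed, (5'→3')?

5'-TTAATATTATTCTATCTCGTTCTGTCCTCGACTATATCTCGACTTTCCCGCCATTAGTTCTATCCCGGCACACCAACA-3'

Written 5'→3' the mRNA is UGUUGGUGUGCCGGGAUAGAACUAAUGGCGGGAAAGUCGAGAUAUAGUCGAGGACAGAACGAGAUAGAAUAAUAUUAA, so the coding DNA strand is TGTTGGTGTGCCGGGATAGAACTAATGGCGGGAAAGTCGAGATATAGTCGAGGACAGAACGAGATAGAATAATATTAA. The template is its reverse complement.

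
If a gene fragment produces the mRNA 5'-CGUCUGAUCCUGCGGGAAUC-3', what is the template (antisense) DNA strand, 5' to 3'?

Replace U with T to get the coding DNA strand: CGTCTGATCCTGCGGGAATC. The template strand is its reverse complement (complement GCAGACTAGGACGCCCTTAG, then reverse).

5′-GATTCCCGCAGGATCAGACG-3′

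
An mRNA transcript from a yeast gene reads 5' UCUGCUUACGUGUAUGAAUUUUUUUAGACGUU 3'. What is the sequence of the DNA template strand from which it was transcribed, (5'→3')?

5'-AACGTCTAAAAAAATTCATACACGTAAGCAGA-3'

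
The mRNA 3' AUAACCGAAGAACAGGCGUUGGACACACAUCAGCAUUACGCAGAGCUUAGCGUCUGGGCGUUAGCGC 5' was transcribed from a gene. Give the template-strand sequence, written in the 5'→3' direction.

5′-TATTGGCTTCTTGTCCGCAACCTGTGTGTAGTCGTAATGCGTCTCGAATCGCAGACCCGCAATCGCG-3′

Written 5'→3' the mRNA is CGCGAUUGCGGGUCUGCGAUUCGAGACGCAUUACGACUACACACAGGUUGCGGACAAGAAGCCAAUA, so the coding DNA strand is CGCGATTGCGGGTCTGCGATTCGAGACGCATTACGACTACACACAGGTTGCGGACAAGAAGCCAATA. The template is its reverse complement.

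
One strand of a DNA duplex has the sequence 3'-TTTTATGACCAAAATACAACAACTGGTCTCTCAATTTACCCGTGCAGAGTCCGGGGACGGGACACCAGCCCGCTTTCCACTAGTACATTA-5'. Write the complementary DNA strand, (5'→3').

The strand is given 3'→5', so its complement runs 5'→3' in the same left-to-right order: pair each base A↔T, G↔C.

5'-AAAATACTGGTTTTATGTTGTTGACCAGAGAGTTAAATGGGCACGTCTCAGGCCCCTGCCCTGTGGTCGGGCGAAAGGTGATCATGTAAT-3'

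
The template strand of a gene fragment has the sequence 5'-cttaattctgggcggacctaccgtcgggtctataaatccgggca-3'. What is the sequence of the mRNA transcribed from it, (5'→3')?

5'-UGCCCGGAUUUAUAGACCCGACGGUAGGUCCGCCCAGAAUUAAG-3'

RNA polymerase reads the template 3'→5' and synthesizes mRNA 5'→3' by base-pairing (A→U, T→A, G↔C). The complement of the template is GAATTAAGACCCGCCTGGATGGCAGCCCAGATATTTAGGCCCGT; antiparallel, so 5'→3' the coding strand is TGCCCGGATTTATAGACCCGACGGTAGGTCCGCCCAGAATTAAG. Replace T with U for the mRNA.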